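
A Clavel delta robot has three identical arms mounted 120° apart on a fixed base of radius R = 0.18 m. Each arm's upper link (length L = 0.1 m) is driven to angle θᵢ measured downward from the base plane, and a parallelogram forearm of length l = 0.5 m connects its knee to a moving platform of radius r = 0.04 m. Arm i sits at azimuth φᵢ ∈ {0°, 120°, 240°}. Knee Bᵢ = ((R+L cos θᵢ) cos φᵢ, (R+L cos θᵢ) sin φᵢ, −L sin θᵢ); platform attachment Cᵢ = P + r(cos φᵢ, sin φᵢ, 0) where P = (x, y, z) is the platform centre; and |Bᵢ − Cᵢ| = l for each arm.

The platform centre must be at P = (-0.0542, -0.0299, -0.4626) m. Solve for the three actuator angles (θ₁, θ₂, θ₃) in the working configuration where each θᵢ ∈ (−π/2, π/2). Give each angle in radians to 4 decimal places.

arm 1 (φ=0.0°): x'=-0.0542, y'=-0.0299
  A=0.1942, B=-0.4626, C=(l²−L²−A²−y'²−z²)/(2L)=-0.0630
  θ1 = atan2(B,A) + arccos(C/0.5017) = 0.5234
φ2=120.0° → target in arm frame (0.0012, 0.0619)
  A cos θ + B sin θ = C:  0.1388·cos θ + -0.4626·sin θ = 0.0145
  γ=atan2(-0.4626,0.1388)=-1.2793;  ψ=arccos(0.0301)=1.5407;  θ2=γ+ψ≈0.2614
φ3=240.0° → target in arm frame (0.0530, -0.0320)
  A=0.0870, B=-0.4626, C=(l²−L²−A²−y'²−z²)/(2L)=0.0870
  θ3 = atan2(B,A) + arccos(C/0.4707) = -0.0001

θ₁ = 0.5234, θ₂ = 0.2614, θ₃ = -0.0001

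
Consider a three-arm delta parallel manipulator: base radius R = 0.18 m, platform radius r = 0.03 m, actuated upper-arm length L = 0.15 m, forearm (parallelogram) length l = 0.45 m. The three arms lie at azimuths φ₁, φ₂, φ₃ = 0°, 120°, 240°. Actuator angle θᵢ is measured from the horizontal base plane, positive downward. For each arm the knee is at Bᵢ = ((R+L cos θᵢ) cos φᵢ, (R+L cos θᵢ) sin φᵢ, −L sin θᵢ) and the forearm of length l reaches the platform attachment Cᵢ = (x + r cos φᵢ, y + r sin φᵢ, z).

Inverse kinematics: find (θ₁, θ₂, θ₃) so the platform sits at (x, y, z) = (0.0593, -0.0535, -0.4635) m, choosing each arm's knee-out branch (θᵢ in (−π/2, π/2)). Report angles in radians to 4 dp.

θ₁ = 0.5233, θ₂ = 1.0471, θ₃ = 0.6979

φ1=0.0° → target in arm frame (0.0593, -0.0535)
  A=0.0907, B=-0.4635, C=(l²−L²−A²−y'²−z²)/(2L)=-0.1531
  √(A²+B²)=0.4723;  θ1 = -1.3776+1.9009 ≈ 0.5233
rotate P by −φ2: (-0.0760, -0.0246, -0.4635)
  e−x'=0.2260;  (l²−L²−(e−x')²−y'²−z²)/2L = -0.2884
  √(A²+B²)=0.5157;  θ2 = -1.1172+2.1642 ≈ 1.0471
arm 3 (φ=240.0°): x'=0.0167, y'=0.0781
  A=0.1333, B=-0.4635, C=(l²−L²−A²−y'²−z²)/(2L)=-0.1957
  √(A²+B²)=0.4823;  θ3 = -1.2907+1.9886 ≈ 0.6979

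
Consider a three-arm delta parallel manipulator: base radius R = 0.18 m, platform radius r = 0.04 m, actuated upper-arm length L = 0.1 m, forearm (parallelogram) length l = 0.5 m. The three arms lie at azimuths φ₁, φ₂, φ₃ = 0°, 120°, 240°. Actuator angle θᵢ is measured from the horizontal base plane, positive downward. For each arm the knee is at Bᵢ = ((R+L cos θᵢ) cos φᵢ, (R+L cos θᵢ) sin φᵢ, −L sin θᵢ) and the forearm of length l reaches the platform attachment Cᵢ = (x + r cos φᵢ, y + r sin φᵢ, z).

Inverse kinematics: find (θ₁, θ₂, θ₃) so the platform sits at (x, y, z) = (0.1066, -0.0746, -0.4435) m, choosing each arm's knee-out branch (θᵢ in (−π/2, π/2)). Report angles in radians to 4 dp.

rotate P by −φ1: (0.1066, -0.0746, -0.4435)
  e−x'=0.0334;  (l²−L²−(e−x')²−y'²−z²)/2L = 0.1831
  θ1 = atan2(B,A) + arccos(C/0.4448) = -0.3492
φ2=120.0° → target in arm frame (-0.1179, -0.0550)
  A cos θ + B sin θ = C:  0.2579·cos θ + -0.4435·sin θ = -0.1312
  γ=atan2(-0.4435,0.2579)=-1.0441;  ψ=arccos(-0.2557)=1.8293;  θ2=γ+ψ≈0.7853
φ3=240.0° → target in arm frame (0.0113, 0.1296)
  A=0.1287, B=-0.4435, C=(l²−L²−A²−y'²−z²)/(2L)=0.0497
  γ=atan2(-0.4435,0.1287)=-1.2884;  ψ=arccos(0.1077)=1.4629;  θ3=γ+ψ≈0.1745

θ₁ = -0.3492, θ₂ = 0.7853, θ₃ = 0.1745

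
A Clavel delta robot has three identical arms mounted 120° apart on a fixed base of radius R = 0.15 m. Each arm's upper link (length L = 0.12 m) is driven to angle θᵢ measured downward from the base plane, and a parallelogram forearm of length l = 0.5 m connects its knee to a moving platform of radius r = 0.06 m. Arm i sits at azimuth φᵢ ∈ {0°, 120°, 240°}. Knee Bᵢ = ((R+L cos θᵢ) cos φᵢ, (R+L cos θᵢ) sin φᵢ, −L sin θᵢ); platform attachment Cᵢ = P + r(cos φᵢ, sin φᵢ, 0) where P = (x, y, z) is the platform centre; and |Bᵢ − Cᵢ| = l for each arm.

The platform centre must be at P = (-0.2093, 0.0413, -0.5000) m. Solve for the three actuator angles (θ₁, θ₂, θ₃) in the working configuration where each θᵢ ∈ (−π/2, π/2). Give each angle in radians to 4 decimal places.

θ₁ = 1.3961, θ₂ = 0.2617, θ₃ = 0.5236

rotate P by −φ1: (-0.2093, 0.0413, -0.5000)
  A=0.2993, B=-0.5000, C=(l²−L²−A²−y'²−z²)/(2L)=-0.4404
  γ=atan2(-0.5000,0.2993)=-1.0314;  ψ=arccos(-0.7557)=2.4275;  θ1=γ+ψ≈1.3961
arm 2 (φ=120.0°): x'=0.1404, y'=0.1606
  A=-0.0504, B=-0.5000, C=(l²−L²−A²−y'²−z²)/(2L)=-0.1781
  θ2 = atan2(B,A) + arccos(C/0.5025) = 0.2617
φ3=240.0° → target in arm frame (0.0689, -0.2019)
  e−x'=0.0211;  (l²−L²−(e−x')²−y'²−z²)/2L = -0.2317
  √(A²+B²)=0.5004;  θ3 = -1.5286+2.0522 ≈ 0.5236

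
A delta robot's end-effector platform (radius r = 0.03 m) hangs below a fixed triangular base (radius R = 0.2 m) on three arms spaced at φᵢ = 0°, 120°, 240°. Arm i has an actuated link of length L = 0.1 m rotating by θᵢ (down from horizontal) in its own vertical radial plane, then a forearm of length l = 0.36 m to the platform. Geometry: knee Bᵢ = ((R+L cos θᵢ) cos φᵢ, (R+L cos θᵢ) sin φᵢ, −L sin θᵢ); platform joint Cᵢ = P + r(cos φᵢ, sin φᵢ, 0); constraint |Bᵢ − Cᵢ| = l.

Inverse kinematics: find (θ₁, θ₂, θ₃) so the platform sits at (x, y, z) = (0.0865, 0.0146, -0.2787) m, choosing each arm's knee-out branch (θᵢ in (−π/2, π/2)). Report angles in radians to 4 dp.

rotate P by −φ1: (0.0865, 0.0146, -0.2787)
  A=0.0835, B=-0.2787, C=(l²−L²−A²−y'²−z²)/(2L)=0.1737
  θ1 = atan2(B,A) + arccos(C/0.2909) = -0.3487
rotate P by −φ2: (-0.0306, -0.0822, -0.2787)
  e−x'=0.2006;  (l²−L²−(e−x')²−y'²−z²)/2L = -0.0254
  θ2 = atan2(B,A) + arccos(C/0.3434) = 0.6979
arm 3 (φ=240.0°): x'=-0.0559, y'=0.0676
  e−x'=0.2259;  (l²−L²−(e−x')²−y'²−z²)/2L = -0.0684
  θ3 = atan2(B,A) + arccos(C/0.3588) = 0.8729

θ₁ = -0.3487, θ₂ = 0.6979, θ₃ = 0.8729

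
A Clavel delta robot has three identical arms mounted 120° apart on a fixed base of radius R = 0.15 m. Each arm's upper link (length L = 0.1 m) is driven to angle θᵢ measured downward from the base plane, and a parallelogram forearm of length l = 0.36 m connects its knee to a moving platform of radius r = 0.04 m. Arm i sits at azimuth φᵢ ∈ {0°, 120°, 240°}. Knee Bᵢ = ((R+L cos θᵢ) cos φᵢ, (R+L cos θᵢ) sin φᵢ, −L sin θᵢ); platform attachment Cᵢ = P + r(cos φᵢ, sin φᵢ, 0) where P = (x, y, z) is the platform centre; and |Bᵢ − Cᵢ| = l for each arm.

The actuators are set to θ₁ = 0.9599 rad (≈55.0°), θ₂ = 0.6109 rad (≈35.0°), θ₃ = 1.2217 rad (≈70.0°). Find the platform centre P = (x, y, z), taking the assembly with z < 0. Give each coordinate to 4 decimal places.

arm 1 at φ=0.0°: (R−r)+L cos θ1 = 0.1674;  O1 = (0.1674, 0.0000, -0.0819)
arm 2 at φ=120.0°: (R−r)+L cos θ2 = 0.1919;  O2 = (-0.0960, 0.1662, -0.0574)
O3 = (0.1442·cos240.0°, 0.1442·sin240.0°, -0.0940) = (-0.0721, -0.1249, -0.0940)
eliminate P² terms by subtracting sphere 1 from 2 and 3
plane₁₂: -0.5266x+0.3324y+0.0491z = 0.0054
det = 0.2907;  x = 0.0012+0.0146z,  y = 0.0181+-0.1246z
sphere 1 gives Az²+Bz+C=0 with A=1.0157, B=0.1545, C=-0.0949;  B²−4AC=0.4096;  roots -0.3911, 0.2390;  negative root z = -0.3911
x = -0.0045, y = 0.0668

(-0.0045, 0.0668, -0.3911)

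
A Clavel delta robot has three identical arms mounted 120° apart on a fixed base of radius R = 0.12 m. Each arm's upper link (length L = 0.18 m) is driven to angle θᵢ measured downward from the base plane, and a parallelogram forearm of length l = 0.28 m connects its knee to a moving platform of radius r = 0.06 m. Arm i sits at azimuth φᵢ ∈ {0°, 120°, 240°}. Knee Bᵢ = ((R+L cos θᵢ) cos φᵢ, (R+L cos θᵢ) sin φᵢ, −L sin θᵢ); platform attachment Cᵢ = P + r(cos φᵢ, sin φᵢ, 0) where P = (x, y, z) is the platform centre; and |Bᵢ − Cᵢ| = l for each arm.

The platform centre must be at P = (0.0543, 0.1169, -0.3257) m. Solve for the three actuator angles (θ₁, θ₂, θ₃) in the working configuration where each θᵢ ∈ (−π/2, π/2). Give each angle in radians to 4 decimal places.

θ₁ = 0.6979, θ₂ = 0.6108, θ₃ = 1.3090

rotate P by −φ1: (0.0543, 0.1169, -0.3257)
  e−x'=0.0057;  (l²−L²−(e−x')²−y'²−z²)/2L = -0.2049
  γ=atan2(-0.3257,0.0057)=-1.5533;  ψ=arccos(-0.6291)=2.2512;  θ1=γ+ψ≈0.6979
arm 2 (φ=120.0°): x'=0.0741, y'=-0.1055
  e−x'=-0.0141;  (l²−L²−(e−x')²−y'²−z²)/2L = -0.1983
  √(A²+B²)=0.3260;  θ2 = -1.6140+2.2249 ≈ 0.6108
φ3=240.0° → target in arm frame (-0.1284, -0.0114)
  A cos θ + B sin θ = C:  0.1884·cos θ + -0.3257·sin θ = -0.2658
  θ3 = atan2(B,A) + arccos(C/0.3763) = 1.3090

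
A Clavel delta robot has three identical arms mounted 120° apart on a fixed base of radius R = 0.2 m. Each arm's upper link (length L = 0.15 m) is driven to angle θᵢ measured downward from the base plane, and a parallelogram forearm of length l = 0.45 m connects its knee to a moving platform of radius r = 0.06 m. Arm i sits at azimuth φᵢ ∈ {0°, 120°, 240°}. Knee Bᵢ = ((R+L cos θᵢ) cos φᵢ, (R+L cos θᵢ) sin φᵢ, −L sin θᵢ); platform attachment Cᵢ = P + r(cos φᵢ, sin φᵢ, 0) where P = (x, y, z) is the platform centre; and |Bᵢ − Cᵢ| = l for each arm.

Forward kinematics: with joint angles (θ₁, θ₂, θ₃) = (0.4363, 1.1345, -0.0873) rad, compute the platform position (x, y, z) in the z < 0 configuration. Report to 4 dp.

φ1=0.0°: virtual centre (0.2759, 0.0000, -0.0634), radius l
S2 = (0.2034·cos120.0°, 0.2034·sin120.0°, -0.1359) = (-0.1017, 0.1761, -0.1359)
S3 = (0.2894·cos240.0°, 0.2894·sin240.0°, 0.0131) = (-0.1447, -0.2507, 0.0131)
|S₂|²−|S₁|² = -0.0203;  |S₃|²−|S₁|² = 0.0038
[-0.7553 0.3523 -0.1451]·P = -0.0203;  [-0.8413 -0.5013 0.1529]·P = 0.0038
det = 0.6750;  x = 0.0131+-0.0280z,  y = -0.0295+0.3520z
sphere 1 gives Az²+Bz+C=0 with A=1.1247, B=0.1207, C=-0.1285;  B²−4AC=0.5928;  roots -0.3959, 0.2886;  negative root z = -0.3959
x = 0.0242, y = -0.1689

(0.0242, -0.1689, -0.3959)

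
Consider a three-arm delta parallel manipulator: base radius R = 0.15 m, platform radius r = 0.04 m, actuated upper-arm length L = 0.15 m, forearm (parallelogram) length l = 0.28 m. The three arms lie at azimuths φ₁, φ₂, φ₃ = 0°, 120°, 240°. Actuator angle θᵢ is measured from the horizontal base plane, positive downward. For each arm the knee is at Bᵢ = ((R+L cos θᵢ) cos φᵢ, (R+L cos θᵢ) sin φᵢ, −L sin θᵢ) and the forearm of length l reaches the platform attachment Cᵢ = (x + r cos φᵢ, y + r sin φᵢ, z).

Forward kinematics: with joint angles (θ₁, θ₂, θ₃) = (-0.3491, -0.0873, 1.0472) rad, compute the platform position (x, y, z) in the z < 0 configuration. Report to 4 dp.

arm 1 at φ=0.0°: e+L cos θ1 = 0.2510;  O1 = (0.2510, 0.0000, 0.0513)
φ2=120.0°: virtual centre (-0.1297, 0.2247, 0.0131), radius l
φ3=240.0°: virtual centre (-0.0925, -0.1602, -0.1299), radius l
eliminate P² terms by subtracting sphere 1 from 2 and 3
linear system: -0.7613x+0.4493y = 0.0019−-0.0765z; -0.6869x+-0.3204y = -0.0145−-0.3624z
Cramer: x(z) = 0.0107-0.3390z;  y(z) = 0.0223-0.4043z
quadratic in z: (1.2784)z²+(0.0422)z+(-0.0176)=0, √Δ=0.3026 → z ∈ {-0.1349, 0.1018}; z = -0.1349 (taking z<0)
x = 0.0564, y = 0.0768

(0.0564, 0.0768, -0.1349)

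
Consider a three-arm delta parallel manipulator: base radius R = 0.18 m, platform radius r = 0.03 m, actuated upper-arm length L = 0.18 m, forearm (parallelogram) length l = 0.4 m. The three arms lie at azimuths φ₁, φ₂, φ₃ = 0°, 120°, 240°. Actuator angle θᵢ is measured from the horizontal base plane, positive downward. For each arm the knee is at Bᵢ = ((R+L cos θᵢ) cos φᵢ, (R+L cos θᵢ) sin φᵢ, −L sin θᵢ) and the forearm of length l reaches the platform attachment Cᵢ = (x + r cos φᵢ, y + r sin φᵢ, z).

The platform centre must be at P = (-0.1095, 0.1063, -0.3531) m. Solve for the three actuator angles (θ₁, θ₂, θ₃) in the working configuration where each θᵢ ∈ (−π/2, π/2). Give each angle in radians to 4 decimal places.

φ1=0.0° → target in arm frame (-0.1095, 0.1063)
  A=0.2595, B=-0.3531, C=(l²−L²−A²−y'²−z²)/(2L)=-0.2103
  θ1 = atan2(B,A) + arccos(C/0.4382) = 1.1344
rotate P by −φ2: (0.1468, 0.0417, -0.3531)
  e−x'=0.0032;  (l²−L²−(e−x')²−y'²−z²)/2L = 0.0033
  γ=atan2(-0.3531,0.0032)=-1.5618;  ψ=arccos(0.0092)=1.5616;  θ2=γ+ψ≈-0.0002
arm 3 (φ=240.0°): x'=-0.0373, y'=-0.1480
  e−x'=0.1873;  (l²−L²−(e−x')²−y'²−z²)/2L = -0.1502
  √(A²+B²)=0.3997;  θ3 = -1.0831+1.9560 ≈ 0.8729

θ₁ = 1.1344, θ₂ = -0.0002, θ₃ = 0.8729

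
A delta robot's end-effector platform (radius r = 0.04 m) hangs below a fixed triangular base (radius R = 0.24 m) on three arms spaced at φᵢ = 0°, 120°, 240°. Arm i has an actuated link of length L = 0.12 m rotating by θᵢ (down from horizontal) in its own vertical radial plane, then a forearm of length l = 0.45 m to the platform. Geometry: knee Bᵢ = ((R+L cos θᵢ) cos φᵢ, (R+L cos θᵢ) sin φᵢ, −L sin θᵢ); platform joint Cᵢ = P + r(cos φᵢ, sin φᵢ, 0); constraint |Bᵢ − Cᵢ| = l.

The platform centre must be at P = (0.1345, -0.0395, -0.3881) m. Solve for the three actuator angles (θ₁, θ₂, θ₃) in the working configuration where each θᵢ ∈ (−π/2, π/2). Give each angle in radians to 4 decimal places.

θ₁ = -0.1742, θ₂ = 1.2215, θ₃ = 0.8725

arm 1 (φ=0.0°): x'=0.1345, y'=-0.0395
  A=0.0655, B=-0.3881, C=(l²−L²−A²−y'²−z²)/(2L)=0.1318
  θ1 = atan2(B,A) + arccos(C/0.3936) = -0.1742
φ2=120.0° → target in arm frame (-0.1015, -0.0967)
  A cos θ + B sin θ = C:  0.3015·cos θ + -0.3881·sin θ = -0.2615
  θ2 = atan2(B,A) + arccos(C/0.4914) = 1.2215
rotate P by −φ3: (-0.0330, 0.1362, -0.3881)
  A cos θ + B sin θ = C:  0.2330·cos θ + -0.3881·sin θ = -0.1475
  θ3 = atan2(B,A) + arccos(C/0.4527) = 0.8725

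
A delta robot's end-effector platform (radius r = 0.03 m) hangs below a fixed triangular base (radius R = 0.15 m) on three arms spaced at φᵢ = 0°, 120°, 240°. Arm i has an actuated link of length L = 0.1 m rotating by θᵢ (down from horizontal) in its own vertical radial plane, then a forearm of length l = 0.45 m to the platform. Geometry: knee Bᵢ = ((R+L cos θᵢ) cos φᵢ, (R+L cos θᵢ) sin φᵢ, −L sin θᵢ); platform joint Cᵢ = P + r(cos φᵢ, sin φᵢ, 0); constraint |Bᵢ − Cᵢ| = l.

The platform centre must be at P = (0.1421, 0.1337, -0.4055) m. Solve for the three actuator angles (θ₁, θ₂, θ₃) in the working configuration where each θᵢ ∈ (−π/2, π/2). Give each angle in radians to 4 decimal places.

θ₁ = -0.1742, θ₂ = 0.3499, θ₃ = 1.3966

rotate P by −φ1: (0.1421, 0.1337, -0.4055)
  A=-0.0221, B=-0.4055, C=(l²−L²−A²−y'²−z²)/(2L)=0.0485
  γ=atan2(-0.4055,-0.0221)=-1.6252;  ψ=arccos(0.1195)=1.4510;  θ1=γ+ψ≈-0.1742
φ2=120.0° → target in arm frame (0.0447, -0.1899)
  e−x'=0.0753;  (l²−L²−(e−x')²−y'²−z²)/2L = -0.0683
  γ=atan2(-0.4055,0.0753)=-1.3873;  ψ=arccos(-0.1656)=1.7372;  θ2=γ+ψ≈0.3499
arm 3 (φ=240.0°): x'=-0.1868, y'=0.0562
  e−x'=0.3068;  (l²−L²−(e−x')²−y'²−z²)/2L = -0.3462
  √(A²+B²)=0.5085;  θ3 = -0.9230+2.3197 ≈ 1.3966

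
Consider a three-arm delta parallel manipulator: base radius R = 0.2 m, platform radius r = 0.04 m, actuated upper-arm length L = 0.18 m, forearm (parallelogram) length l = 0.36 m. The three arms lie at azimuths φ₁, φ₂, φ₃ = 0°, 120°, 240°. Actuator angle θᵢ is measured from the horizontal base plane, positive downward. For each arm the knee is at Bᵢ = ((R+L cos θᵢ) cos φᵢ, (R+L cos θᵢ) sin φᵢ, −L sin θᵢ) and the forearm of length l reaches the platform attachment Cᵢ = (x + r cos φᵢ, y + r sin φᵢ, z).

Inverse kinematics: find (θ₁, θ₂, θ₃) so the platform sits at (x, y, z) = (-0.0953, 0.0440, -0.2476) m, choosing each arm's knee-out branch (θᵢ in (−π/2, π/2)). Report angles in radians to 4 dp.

arm 1 (φ=0.0°): x'=-0.0953, y'=0.0440
  A cos θ + B sin θ = C:  0.2553·cos θ + -0.2476·sin θ = -0.0867
  γ=atan2(-0.2476,0.2553)=-0.7701;  ψ=arccos(-0.2438)=1.8171;  θ1=γ+ψ≈1.0470
arm 2 (φ=120.0°): x'=0.0858, y'=0.0605
  A=0.0742, B=-0.2476, C=(l²−L²−A²−y'²−z²)/(2L)=0.0742
  θ2 = atan2(B,A) + arccos(C/0.2585) = 0.0001
φ3=240.0° → target in arm frame (0.0095, -0.1045)
  A=0.1505, B=-0.2476, C=(l²−L²−A²−y'²−z²)/(2L)=0.0065
  γ=atan2(-0.2476,0.1505)=-1.0248;  ψ=arccos(0.0223)=1.5485;  θ3=γ+ψ≈0.5237

θ₁ = 1.0470, θ₂ = 0.0001, θ₃ = 0.5237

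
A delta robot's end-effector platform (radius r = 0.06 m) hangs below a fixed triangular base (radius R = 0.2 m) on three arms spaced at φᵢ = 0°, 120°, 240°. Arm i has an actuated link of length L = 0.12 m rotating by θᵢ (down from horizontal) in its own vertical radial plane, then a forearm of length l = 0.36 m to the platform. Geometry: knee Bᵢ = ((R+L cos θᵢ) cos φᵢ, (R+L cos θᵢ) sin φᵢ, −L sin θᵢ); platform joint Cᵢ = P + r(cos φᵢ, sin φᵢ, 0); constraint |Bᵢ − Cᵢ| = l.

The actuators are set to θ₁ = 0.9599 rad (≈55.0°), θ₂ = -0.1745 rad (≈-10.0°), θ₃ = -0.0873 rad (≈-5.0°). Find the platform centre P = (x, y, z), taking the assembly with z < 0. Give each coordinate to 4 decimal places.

arm 1 at φ=0.0°: (R−r)+L cos θ1 = 0.2088;  S1 = (0.2088, 0.0000, -0.0983)
S2 = (0.2582·cos120.0°, 0.2582·sin120.0°, 0.0208) = (-0.1291, 0.2236, 0.0208)
arm 3 at φ=240.0°: (R−r)+L cos θ3 = 0.2595;  S3 = (-0.1298, -0.2248, 0.0105)
eliminate P² terms by subtracting sphere 1 from 2 and 3
linear system: -0.6758x+0.4472y = 0.0138−0.2383z; -0.6772x+-0.4495y = 0.0142−0.2175z
det = 0.6067;  x = -0.0207+0.3369z,  y = -0.0004+-0.0236z
sphere 1 gives Az²+Bz+C=0 with A=1.1141, B=0.0420, C=-0.0673;  B²−4AC=0.3014;  roots -0.2652, 0.2276;  negative root z = -0.2652
x = -0.1101, y = 0.0059

(-0.1101, 0.0059, -0.2652)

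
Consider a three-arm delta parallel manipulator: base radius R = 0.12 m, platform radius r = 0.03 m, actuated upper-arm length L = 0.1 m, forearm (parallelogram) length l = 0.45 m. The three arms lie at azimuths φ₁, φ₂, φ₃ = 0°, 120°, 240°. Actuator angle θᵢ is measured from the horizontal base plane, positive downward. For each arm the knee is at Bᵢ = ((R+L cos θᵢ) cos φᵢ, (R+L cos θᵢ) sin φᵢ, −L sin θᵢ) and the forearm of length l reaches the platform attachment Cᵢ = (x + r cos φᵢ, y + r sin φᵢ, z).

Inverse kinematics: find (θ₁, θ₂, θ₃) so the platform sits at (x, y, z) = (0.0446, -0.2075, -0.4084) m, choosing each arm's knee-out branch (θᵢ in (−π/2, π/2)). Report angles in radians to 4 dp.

θ₁ = 0.3491, θ₂ = 1.3092, θ₃ = -0.1744

φ1=0.0° → target in arm frame (0.0446, -0.2075)
  e−x'=0.0454;  (l²−L²−(e−x')²−y'²−z²)/2L = -0.0970
  γ=atan2(-0.4084,0.0454)=-1.4601;  ψ=arccos(-0.2362)=1.8092;  θ1=γ+ψ≈0.3491
rotate P by −φ2: (-0.2020, 0.0651, -0.4084)
  e−x'=0.2920;  (l²−L²−(e−x')²−y'²−z²)/2L = -0.3190
  θ2 = atan2(B,A) + arccos(C/0.5021) = 1.3092
arm 3 (φ=240.0°): x'=0.1574, y'=0.1424
  A cos θ + B sin θ = C:  -0.0674·cos θ + -0.4084·sin θ = 0.0045
  θ3 = atan2(B,A) + arccos(C/0.4139) = -0.1744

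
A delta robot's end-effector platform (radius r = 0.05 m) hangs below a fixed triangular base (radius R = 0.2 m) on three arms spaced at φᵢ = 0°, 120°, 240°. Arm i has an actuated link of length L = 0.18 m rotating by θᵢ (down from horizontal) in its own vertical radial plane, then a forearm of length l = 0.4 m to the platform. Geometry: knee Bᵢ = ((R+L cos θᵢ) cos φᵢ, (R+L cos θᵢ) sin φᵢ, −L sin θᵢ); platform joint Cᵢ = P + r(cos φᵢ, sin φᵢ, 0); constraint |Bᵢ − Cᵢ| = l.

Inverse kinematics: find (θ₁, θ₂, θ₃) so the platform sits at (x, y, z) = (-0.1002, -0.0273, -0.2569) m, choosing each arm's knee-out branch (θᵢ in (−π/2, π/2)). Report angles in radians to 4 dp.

rotate P by −φ1: (-0.1002, -0.0273, -0.2569)
  A cos θ + B sin θ = C:  0.2502·cos θ + -0.2569·sin θ = -0.0048
  γ=atan2(-0.2569,0.2502)=-0.7986;  ψ=arccos(-0.0135)=1.5843;  θ1=γ+ψ≈0.7857
arm 2 (φ=120.0°): x'=0.0265, y'=0.1004
  A=0.1235, B=-0.2569, C=(l²−L²−A²−y'²−z²)/(2L)=0.1007
  γ=atan2(-0.2569,0.1235)=-1.1225;  ψ=arccos(0.3533)=1.2097;  θ2=γ+ψ≈0.0872
φ3=240.0° → target in arm frame (0.0737, -0.0731)
  e−x'=0.0763;  (l²−L²−(e−x')²−y'²−z²)/2L = 0.1401
  θ3 = atan2(B,A) + arccos(C/0.2680) = -0.2616

θ₁ = 0.7857, θ₂ = 0.0872, θ₃ = -0.2616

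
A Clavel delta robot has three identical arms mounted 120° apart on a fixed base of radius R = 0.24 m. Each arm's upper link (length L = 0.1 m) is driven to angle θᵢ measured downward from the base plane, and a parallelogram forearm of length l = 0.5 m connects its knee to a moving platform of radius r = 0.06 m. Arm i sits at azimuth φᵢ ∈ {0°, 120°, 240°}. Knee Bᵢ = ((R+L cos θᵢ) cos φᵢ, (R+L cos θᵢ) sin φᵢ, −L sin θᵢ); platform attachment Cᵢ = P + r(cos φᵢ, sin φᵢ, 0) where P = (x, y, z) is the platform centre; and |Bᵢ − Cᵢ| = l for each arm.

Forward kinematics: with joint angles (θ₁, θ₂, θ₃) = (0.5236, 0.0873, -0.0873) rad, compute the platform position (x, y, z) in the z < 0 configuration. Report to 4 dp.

arm 1 at φ=0.0°: (R−r)+L cos θ1 = 0.2666;  centre 1 = (0.2666, 0.0000, -0.0500)
arm 2 at φ=120.0°: (R−r)+L cos θ2 = 0.2796;  centre 2 = (-0.1398, 0.2422, -0.0087)
φ3=240.0°: virtual centre (-0.1398, -0.2422, 0.0087), radius l
|centre ₂|²−|centre ₁|² = 0.0047;  |centre ₃|²−|centre ₁|² = 0.0047
[-0.8128 0.4843 0.0826]·P = 0.0047;  [-0.8128 -0.4843 0.1174]·P = 0.0047
det = 0.7873;  x = -0.0058+0.1230z,  y = 0.0000+0.0360z
into |P−centre ₁|² = l²: 1.0164z² + 0.0330z + -0.1733 = 0;  Δ = 0.7057;  z = -0.4295 or 0.3970 → z<0 root = -0.4295
x = -0.0586, y = -0.0155

(-0.0586, -0.0155, -0.4295)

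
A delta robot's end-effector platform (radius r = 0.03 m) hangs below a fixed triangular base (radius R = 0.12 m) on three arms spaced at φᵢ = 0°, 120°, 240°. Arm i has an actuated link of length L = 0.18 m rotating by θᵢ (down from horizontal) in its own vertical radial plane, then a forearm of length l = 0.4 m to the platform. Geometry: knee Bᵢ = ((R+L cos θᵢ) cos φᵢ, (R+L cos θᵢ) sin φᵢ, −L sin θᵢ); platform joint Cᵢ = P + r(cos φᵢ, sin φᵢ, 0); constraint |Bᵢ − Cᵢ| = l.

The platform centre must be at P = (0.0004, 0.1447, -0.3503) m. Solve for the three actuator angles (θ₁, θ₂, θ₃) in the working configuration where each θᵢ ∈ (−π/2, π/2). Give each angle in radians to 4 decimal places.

θ₁ = 0.4364, θ₂ = -0.0871, θ₃ = 0.8727

rotate P by −φ1: (0.0004, 0.1447, -0.3503)
  e−x'=0.0896;  (l²−L²−(e−x')²−y'²−z²)/2L = -0.0669
  γ=atan2(-0.3503,0.0896)=-1.3204;  ψ=arccos(-0.1850)=1.7568;  θ1=γ+ψ≈0.4364
φ2=120.0° → target in arm frame (0.1251, -0.0727)
  e−x'=-0.0351;  (l²−L²−(e−x')²−y'²−z²)/2L = -0.0045
  γ=atan2(-0.3503,-0.0351)=-1.6707;  ψ=arccos(-0.0128)=1.5836;  θ2=γ+ψ≈-0.0871
rotate P by −φ3: (-0.1255, -0.0720, -0.3503)
  A=0.2155, B=-0.3503, C=(l²−L²−A²−y'²−z²)/(2L)=-0.1298
  √(A²+B²)=0.4113;  θ3 = -1.0193+1.8920 ≈ 0.8727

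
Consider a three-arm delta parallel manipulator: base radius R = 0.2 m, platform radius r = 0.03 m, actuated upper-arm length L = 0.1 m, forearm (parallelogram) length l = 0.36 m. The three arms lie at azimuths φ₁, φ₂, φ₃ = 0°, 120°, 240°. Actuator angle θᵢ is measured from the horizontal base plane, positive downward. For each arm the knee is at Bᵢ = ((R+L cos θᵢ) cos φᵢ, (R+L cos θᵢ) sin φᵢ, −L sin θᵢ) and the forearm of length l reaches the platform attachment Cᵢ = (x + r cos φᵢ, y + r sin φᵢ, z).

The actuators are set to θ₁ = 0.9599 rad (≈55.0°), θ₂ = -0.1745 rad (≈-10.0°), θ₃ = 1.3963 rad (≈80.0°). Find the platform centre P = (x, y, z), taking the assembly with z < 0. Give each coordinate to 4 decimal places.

arm 1 at φ=0.0°: e+L cos θ1 = 0.2274;  centre 1 = (0.2274, 0.0000, -0.0819)
φ2=120.0°: virtual centre (-0.1342, 0.2325, 0.0174), radius l
centre 3 = (0.1874·cos240.0°, 0.1874·sin240.0°, -0.0985) = (-0.0937, -0.1623, -0.0985)
subtract pairs → two planes through P
plane₁₂: -0.7232x+0.4650y+0.1985z = 0.0140
det = 0.5333;  x = 0.0034+0.0919z,  y = 0.0353+-0.2840z
sphere 1 gives Az²+Bz+C=0 with A=1.0891, B=0.1026, C=-0.0715;  B²−4AC=0.3219;  roots -0.3076, 0.2134;  negative root z = -0.3076
x = -0.0249, y = 0.1226

(-0.0249, 0.1226, -0.3076)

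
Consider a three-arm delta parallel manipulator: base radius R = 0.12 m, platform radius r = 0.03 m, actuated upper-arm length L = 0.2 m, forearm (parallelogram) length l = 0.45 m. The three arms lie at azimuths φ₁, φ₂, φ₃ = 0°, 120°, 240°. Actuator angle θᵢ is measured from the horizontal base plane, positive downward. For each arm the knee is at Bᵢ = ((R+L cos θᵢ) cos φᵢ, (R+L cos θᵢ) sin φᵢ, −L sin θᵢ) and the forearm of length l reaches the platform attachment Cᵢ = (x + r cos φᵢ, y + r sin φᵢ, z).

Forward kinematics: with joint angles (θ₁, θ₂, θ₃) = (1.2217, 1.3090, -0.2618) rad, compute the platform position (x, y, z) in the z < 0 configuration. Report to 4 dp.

(-0.1310, -0.2738, -0.3972)

φ1=0.0°: virtual centre (0.1584, 0.0000, -0.1879), radius l
arm 2 at φ=120.0°: (R−r)+L cos θ2 = 0.1418;  S2 = (-0.0709, 0.1228, -0.1932)
arm 3 at φ=240.0°: (R−r)+L cos θ3 = 0.2832;  S3 = (-0.1416, -0.2452, 0.0518)
subtract pairs → two planes through P
plane₁₂: -0.4586x+0.2455y+-0.0105z = -0.0030
Cramer: x(z) = -0.0109+0.3024z;  y(z) = -0.0325+0.6075z
quadratic in z: (1.4605)z²+(0.2340)z+(-0.1375)=0, √Δ=0.9262 → z ∈ {-0.3972, 0.2370}; z = -0.3972 (taking z<0)
x = -0.1310, y = -0.2738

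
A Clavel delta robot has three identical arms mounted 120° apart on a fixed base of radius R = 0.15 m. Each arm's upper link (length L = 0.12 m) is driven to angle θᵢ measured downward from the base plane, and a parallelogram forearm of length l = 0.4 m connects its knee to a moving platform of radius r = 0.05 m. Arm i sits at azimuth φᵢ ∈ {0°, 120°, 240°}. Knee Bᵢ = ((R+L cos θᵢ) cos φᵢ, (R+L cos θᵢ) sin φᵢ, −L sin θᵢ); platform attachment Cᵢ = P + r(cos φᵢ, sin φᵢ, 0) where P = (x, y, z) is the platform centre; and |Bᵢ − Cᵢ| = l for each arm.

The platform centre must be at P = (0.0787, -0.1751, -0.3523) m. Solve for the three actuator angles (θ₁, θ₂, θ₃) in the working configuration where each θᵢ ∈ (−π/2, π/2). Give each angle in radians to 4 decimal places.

θ₁ = 0.1743, θ₂ = 1.3087, θ₃ = -0.0005

rotate P by −φ1: (0.0787, -0.1751, -0.3523)
  e−x'=0.0213;  (l²−L²−(e−x')²−y'²−z²)/2L = -0.0401
  √(A²+B²)=0.3529;  θ1 = -1.5104+1.6847 ≈ 0.1743
rotate P by −φ2: (-0.1910, 0.0194, -0.3523)
  e−x'=0.2910;  (l²−L²−(e−x')²−y'²−z²)/2L = -0.2649
  √(A²+B²)=0.4569;  θ2 = -0.8804+2.1891 ≈ 1.3087
φ3=240.0° → target in arm frame (0.1123, 0.1557)
  A cos θ + B sin θ = C:  -0.0123·cos θ + -0.3523·sin θ = -0.0121
  γ=atan2(-0.3523,-0.0123)=-1.6057;  ψ=arccos(-0.0344)=1.6052;  θ3=γ+ψ≈-0.0005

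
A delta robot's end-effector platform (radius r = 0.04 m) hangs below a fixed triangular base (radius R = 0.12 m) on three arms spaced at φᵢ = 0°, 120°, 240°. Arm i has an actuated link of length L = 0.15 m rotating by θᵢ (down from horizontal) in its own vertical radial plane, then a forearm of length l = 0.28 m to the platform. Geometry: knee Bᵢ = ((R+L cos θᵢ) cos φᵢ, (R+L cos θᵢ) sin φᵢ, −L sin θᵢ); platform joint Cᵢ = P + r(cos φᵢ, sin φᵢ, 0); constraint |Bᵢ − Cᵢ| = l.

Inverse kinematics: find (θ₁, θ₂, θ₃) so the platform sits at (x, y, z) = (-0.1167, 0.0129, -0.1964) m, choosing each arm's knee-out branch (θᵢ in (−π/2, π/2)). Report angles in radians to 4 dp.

θ₁ = 1.0473, θ₂ = -0.0872, θ₃ = 0.0870

arm 1 (φ=0.0°): x'=-0.1167, y'=0.0129
  A=0.1967, B=-0.1964, C=(l²−L²−A²−y'²−z²)/(2L)=-0.0718
  √(A²+B²)=0.2780;  θ1 = -0.7846+1.8319 ≈ 1.0473
rotate P by −φ2: (0.0695, 0.0946, -0.1964)
  e−x'=0.0105;  (l²−L²−(e−x')²−y'²−z²)/2L = 0.0276
  γ=atan2(-0.1964,0.0105)=-1.5175;  ψ=arccos(0.1401)=1.4303;  θ2=γ+ψ≈-0.0872
rotate P by −φ3: (0.0472, -0.1075, -0.1964)
  e−x'=0.0328;  (l²−L²−(e−x')²−y'²−z²)/2L = 0.0156
  √(A²+B²)=0.1991;  θ3 = -1.4052+1.4922 ≈ 0.0870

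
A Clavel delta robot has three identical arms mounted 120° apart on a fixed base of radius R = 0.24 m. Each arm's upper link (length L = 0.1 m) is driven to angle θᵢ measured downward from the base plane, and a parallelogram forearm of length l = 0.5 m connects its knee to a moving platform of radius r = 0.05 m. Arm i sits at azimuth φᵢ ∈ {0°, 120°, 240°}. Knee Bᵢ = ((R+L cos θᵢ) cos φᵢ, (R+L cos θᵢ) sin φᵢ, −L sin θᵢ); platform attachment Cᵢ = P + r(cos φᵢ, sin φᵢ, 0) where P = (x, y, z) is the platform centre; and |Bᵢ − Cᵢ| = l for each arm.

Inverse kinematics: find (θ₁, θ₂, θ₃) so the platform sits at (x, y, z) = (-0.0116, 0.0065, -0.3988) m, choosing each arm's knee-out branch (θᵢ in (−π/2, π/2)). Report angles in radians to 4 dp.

θ₁ = 0.0006, θ₂ = -0.1746, θ₃ = -0.0869

φ1=0.0° → target in arm frame (-0.0116, 0.0065)
  e−x'=0.2016;  (l²−L²−(e−x')²−y'²−z²)/2L = 0.2014
  √(A²+B²)=0.4469;  θ1 = -1.1027+1.1033 ≈ 0.0006
φ2=120.0° → target in arm frame (0.0114, 0.0068)
  A cos θ + B sin θ = C:  0.1786·cos θ + -0.3988·sin θ = 0.2451
  √(A²+B²)=0.4370;  θ2 = -1.1498+0.9752 ≈ -0.1746
arm 3 (φ=240.0°): x'=0.0002, y'=-0.0133
  A cos θ + B sin θ = C:  0.1898·cos θ + -0.3988·sin θ = 0.2237
  γ=atan2(-0.3988,0.1898)=-1.1265;  ψ=arccos(0.5066)=1.0396;  θ3=γ+ψ≈-0.0869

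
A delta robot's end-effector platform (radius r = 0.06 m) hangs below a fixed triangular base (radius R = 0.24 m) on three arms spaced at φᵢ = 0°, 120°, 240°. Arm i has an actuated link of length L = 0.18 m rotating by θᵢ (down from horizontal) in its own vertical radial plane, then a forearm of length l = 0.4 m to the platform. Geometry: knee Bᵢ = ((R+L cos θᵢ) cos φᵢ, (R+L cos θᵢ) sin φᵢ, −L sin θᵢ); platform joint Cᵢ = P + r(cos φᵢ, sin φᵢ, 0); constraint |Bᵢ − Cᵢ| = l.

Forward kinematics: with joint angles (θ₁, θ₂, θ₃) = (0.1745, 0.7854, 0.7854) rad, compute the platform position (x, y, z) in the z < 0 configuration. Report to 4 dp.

φ1=0.0°: virtual centre (0.3573, 0.0000, -0.0313), radius l
arm 2 at φ=120.0°: (R−r)+L cos θ2 = 0.3073;  centre 2 = (-0.1536, 0.2661, -0.1273)
φ3=240.0°: virtual centre (-0.1536, -0.2661, -0.1273), radius l
|centre ₂|²−|centre ₁|² = -0.0180;  |centre ₃|²−|centre ₁|² = -0.0180
linear system: -1.0218x+0.5322y = -0.0180−-0.1921z; -1.0218x+-0.5322y = -0.0180−-0.1921z
det = 1.0877;  x = 0.0176+-0.1880z,  y = 0.0000+0.0000z
into |P−centre ₁|² = l²: 1.0353z² + 0.1902z + -0.0437 = 0;  Δ = 0.2170;  z = -0.3168 or 0.1331 → z<0 root = -0.3168
x = 0.0772, y = 0.0000

(0.0772, 0.0000, -0.3168)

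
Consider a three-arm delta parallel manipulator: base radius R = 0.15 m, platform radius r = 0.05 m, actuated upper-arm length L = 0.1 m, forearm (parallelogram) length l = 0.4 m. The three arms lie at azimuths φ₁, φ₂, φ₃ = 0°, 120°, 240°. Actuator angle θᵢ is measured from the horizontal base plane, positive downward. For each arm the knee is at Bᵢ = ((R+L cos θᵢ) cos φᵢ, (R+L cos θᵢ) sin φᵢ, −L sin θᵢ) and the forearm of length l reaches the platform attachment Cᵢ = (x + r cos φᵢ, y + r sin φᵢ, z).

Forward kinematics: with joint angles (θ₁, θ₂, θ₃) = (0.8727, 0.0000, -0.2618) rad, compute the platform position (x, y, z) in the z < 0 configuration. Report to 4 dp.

(-0.1306, -0.0257, -0.3457)

O1 = (0.1643·cos0.0°, 0.1643·sin0.0°, -0.0766) = (0.1643, 0.0000, -0.0766)
φ2=120.0°: virtual centre (-0.1000, 0.1732, 0.0000), radius l
φ3=240.0°: virtual centre (-0.0983, -0.1703, 0.0259), radius l
eliminate P² terms by subtracting sphere 1 from 2 and 3
plane₁₂: -0.5286x+0.3464y+0.1532z = 0.0071
Cramer: x(z) = -0.0129+0.3404z;  y(z) = 0.0009+0.0770z
into |P−O₁|² = l²: 1.1218z² + 0.0327z + -0.1227 = 0;  Δ = 0.5518;  z = -0.3457 or 0.3165 → z<0 root = -0.3457
x = -0.1306, y = -0.0257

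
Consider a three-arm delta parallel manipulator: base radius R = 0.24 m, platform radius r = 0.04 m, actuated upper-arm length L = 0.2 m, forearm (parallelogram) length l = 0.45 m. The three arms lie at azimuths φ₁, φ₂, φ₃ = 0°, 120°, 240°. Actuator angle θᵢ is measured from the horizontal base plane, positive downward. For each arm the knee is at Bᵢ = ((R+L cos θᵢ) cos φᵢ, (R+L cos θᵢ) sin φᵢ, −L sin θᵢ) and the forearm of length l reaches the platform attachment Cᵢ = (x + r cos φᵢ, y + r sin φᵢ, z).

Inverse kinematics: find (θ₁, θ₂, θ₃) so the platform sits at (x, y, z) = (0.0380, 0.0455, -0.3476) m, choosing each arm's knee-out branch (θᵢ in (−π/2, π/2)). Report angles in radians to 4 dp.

θ₁ = 0.3489, θ₂ = 0.4365, θ₃ = 0.7852

φ1=0.0° → target in arm frame (0.0380, 0.0455)
  A=0.1620, B=-0.3476, C=(l²−L²−A²−y'²−z²)/(2L)=0.0334
  √(A²+B²)=0.3835;  θ1 = -1.1347+1.4836 ≈ 0.3489
rotate P by −φ2: (0.0204, -0.0557, -0.3476)
  A=0.1796, B=-0.3476, C=(l²−L²−A²−y'²−z²)/(2L)=0.0158
  γ=atan2(-0.3476,0.1796)=-1.0939;  ψ=arccos(0.0404)=1.5304;  θ2=γ+ψ≈0.4365
rotate P by −φ3: (-0.0584, 0.0102, -0.3476)
  A=0.2584, B=-0.3476, C=(l²−L²−A²−y'²−z²)/(2L)=-0.0630
  √(A²+B²)=0.4331;  θ3 = -0.9315+1.7168 ≈ 0.7852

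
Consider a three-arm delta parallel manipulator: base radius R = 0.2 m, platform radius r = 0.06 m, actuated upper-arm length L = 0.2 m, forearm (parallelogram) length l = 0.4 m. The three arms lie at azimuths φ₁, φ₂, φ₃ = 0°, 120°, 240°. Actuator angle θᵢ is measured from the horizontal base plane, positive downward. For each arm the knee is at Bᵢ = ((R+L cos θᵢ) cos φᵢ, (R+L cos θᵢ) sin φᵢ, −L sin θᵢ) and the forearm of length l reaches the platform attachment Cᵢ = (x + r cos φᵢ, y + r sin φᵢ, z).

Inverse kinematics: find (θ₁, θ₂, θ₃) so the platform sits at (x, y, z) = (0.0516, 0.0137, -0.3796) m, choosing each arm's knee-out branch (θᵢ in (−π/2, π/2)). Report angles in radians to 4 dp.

θ₁ = 0.4362, θ₂ = 0.6982, θ₃ = 0.7852

arm 1 (φ=0.0°): x'=0.0516, y'=0.0137
  e−x'=0.0884;  (l²−L²−(e−x')²−y'²−z²)/2L = -0.0802
  γ=atan2(-0.3796,0.0884)=-1.3420;  ψ=arccos(-0.2059)=1.7782;  θ1=γ+ψ≈0.4362
arm 2 (φ=120.0°): x'=-0.0139, y'=-0.0515
  e−x'=0.1539;  (l²−L²−(e−x')²−y'²−z²)/2L = -0.1261
  √(A²+B²)=0.4096;  θ2 = -1.1855+1.8838 ≈ 0.6982
φ3=240.0° → target in arm frame (-0.0377, 0.0378)
  e−x'=0.1777;  (l²−L²−(e−x')²−y'²−z²)/2L = -0.1427
  √(A²+B²)=0.4191;  θ3 = -1.1330+1.9183 ≈ 0.7852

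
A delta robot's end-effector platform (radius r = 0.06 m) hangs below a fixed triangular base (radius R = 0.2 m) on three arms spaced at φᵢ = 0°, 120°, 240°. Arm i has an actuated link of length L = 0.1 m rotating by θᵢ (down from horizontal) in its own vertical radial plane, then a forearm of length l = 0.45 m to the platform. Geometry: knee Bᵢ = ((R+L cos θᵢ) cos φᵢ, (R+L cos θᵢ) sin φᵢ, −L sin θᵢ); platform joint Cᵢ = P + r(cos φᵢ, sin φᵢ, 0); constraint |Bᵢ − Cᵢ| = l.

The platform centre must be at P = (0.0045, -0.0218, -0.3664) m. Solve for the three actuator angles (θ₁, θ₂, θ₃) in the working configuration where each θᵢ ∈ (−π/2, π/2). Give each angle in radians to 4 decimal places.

θ₁ = -0.1746, θ₂ = -0.0002, θ₃ = -0.2620

arm 1 (φ=0.0°): x'=0.0045, y'=-0.0218
  A cos θ + B sin θ = C:  0.1355·cos θ + -0.3664·sin θ = 0.1971
  θ1 = atan2(B,A) + arccos(C/0.3907) = -0.1746
arm 2 (φ=120.0°): x'=-0.0211, y'=0.0070
  e−x'=0.1611;  (l²−L²−(e−x')²−y'²−z²)/2L = 0.1612
  √(A²+B²)=0.4003;  θ2 = -1.1565+1.1563 ≈ -0.0002
rotate P by −φ3: (0.0166, 0.0148, -0.3664)
  A=0.1234, B=-0.3664, C=(l²−L²−A²−y'²−z²)/(2L)=0.2141
  √(A²+B²)=0.3866;  θ3 = -1.2460+0.9840 ≈ -0.2620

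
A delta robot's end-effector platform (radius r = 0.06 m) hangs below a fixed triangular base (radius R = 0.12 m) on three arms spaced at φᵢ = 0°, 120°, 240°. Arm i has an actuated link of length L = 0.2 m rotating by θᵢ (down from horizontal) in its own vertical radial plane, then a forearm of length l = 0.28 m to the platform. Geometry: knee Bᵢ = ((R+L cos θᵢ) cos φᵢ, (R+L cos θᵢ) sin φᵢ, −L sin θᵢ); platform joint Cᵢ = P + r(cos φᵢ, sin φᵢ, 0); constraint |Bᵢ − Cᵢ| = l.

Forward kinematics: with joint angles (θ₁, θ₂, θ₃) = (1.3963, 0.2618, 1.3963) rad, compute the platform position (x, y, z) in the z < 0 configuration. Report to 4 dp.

arm 1 at φ=0.0°: (R−r)+L cos θ1 = 0.0947;  centre 1 = (0.0947, 0.0000, -0.1970)
arm 2 at φ=120.0°: (R−r)+L cos θ2 = 0.2532;  centre 2 = (-0.1266, 0.2193, -0.0518)
φ3=240.0°: virtual centre (-0.0474, -0.0820, -0.1970), radius l
subtract pairs → two planes through P
[-0.4426 0.4385 0.2904]·P = 0.0190;  [-0.2842 -0.1641 0.0000]·P = 0.0000
Cramer: x(z) = -0.0158+0.2416z;  y(z) = 0.0274-0.4184z
sphere 1 gives Az²+Bz+C=0 with A=1.2334, B=0.3176, C=-0.0266;  B²−4AC=0.2323;  roots -0.3241, 0.0666;  negative root z = -0.3241
x = -0.0941, y = 0.1630

(-0.0941, 0.1630, -0.3241)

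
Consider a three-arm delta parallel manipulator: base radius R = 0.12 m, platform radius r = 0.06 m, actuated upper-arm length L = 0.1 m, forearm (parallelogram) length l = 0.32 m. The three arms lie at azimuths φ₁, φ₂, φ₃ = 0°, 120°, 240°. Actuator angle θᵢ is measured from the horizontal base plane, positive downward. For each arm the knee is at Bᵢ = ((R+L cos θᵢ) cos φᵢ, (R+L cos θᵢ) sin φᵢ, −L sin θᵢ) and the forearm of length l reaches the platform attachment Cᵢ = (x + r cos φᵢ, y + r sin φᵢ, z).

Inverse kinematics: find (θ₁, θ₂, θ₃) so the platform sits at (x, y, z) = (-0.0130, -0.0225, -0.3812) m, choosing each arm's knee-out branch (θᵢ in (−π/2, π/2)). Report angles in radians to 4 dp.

θ₁ = 1.0476, θ₂ = 1.0476, θ₃ = 0.8734

φ1=0.0° → target in arm frame (-0.0130, -0.0225)
  A cos θ + B sin θ = C:  0.0730·cos θ + -0.3812·sin θ = -0.2937
  √(A²+B²)=0.3881;  θ1 = -1.3816+2.4292 ≈ 1.0476
φ2=120.0° → target in arm frame (-0.0130, 0.0225)
  A=0.0730, B=-0.3812, C=(l²−L²−A²−y'²−z²)/(2L)=-0.2937
  √(A²+B²)=0.3881;  θ2 = -1.3816+2.4292 ≈ 1.0476
arm 3 (φ=240.0°): x'=0.0260, y'=0.0000
  A cos θ + B sin θ = C:  0.0340·cos θ + -0.3812·sin θ = -0.2704
  θ3 = atan2(B,A) + arccos(C/0.3827) = 0.8734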